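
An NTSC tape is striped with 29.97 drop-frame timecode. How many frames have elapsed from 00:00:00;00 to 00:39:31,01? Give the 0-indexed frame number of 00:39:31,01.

71059

Complete 10-minute blocks: 3, each 17982 frames → 53946.
Remaining 9 whole minutes in the current block: 1800 + 8 × 1798 = 16184 frames.
Within the current minute: 31 × 30 + 1 − 2 = 929 (labels ;00/;01 skipped at this minute). Total = 53946 + 16184 + 929 = 71059.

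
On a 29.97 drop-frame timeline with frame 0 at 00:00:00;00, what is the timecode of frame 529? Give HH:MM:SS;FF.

Each 10-minute DF block holds 10 × 60 × 30 − 9 × 2 = 17982 frames. 529 ÷ 17982 → 0 full blocks, remainder 529.
Within the partial block the first minute is 1800 frames and each further minute 1798, so 0 further minute boundaries passed. Total skipped labels = 18 × 0 + 2 × 0 = 0.
Non-drop label index = 529 + 0 = 529; at 30 labels/s that is 00:00:17:19, i.e. DF 00:00:17;19.

00:00:17;19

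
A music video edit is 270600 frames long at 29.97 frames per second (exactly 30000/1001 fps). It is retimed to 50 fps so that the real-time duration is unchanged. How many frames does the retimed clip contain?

451451 frames

Target frames = source frames × (target rate / source rate) = 270600 × (50)/(30000/1001) = 270600 × 1001/600 = 451451.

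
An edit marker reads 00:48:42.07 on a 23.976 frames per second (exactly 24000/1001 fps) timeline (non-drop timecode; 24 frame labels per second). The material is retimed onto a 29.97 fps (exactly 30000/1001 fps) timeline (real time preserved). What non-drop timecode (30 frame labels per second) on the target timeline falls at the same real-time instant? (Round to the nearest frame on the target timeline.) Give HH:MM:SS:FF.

Source frame index: (0×3600 + 48×60 + 42) × 24 + 7 = 70135.
Real time: 70135 / (24000/1001) = 14041027/4800 s.
Target frame: (14041027/4800) × (30000/1001) = 350675/4 ≈ 87668.750 → 87669.
At 30 labels/s: frame 87669 → 00:48:42:09.

00:48:42:09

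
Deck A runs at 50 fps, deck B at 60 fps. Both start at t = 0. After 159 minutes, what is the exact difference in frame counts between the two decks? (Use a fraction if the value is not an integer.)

95400 frames

159 min = 9540 s.
A emits 50 × 9540 = 477000 frames; B emits 60 × 9540 = 572400.
Difference = 95400 frames; B is ahead of A.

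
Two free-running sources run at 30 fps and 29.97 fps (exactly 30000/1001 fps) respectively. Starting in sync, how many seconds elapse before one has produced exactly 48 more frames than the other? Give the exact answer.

The gap grows by |30000/1001 − 30| = 30/1001 frames per second.
Time for a 48-frame gap: 48 ÷ (30/1001) = 1601.6 s.

1601.6 seconds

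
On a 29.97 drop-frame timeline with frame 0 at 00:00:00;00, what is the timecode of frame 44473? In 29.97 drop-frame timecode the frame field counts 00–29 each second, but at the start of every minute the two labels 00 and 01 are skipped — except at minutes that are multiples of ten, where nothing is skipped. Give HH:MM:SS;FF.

00:24:43;27

Each 10-minute DF block holds 10 × 60 × 30 − 9 × 2 = 17982 frames. 44473 ÷ 17982 → 2 full blocks, remainder 8509.
Within the partial block the first minute is 1800 frames and each further minute 1798, so 4 further minute boundaries passed. Total skipped labels = 18 × 2 + 2 × 4 = 44.
Non-drop label index = 44473 + 44 = 44517; at 30 labels/s that is 00:24:43:27, i.e. DF 00:24:43;27.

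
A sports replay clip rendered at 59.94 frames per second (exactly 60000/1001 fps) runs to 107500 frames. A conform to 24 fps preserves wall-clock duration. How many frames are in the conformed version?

Target frames = source frames × (target rate / source rate) = 107500 × (24)/(60000/1001) = 107500 × 1001/2500 = 43043.

43043 frames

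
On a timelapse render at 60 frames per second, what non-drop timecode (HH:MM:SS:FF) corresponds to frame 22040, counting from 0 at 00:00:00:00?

22040 ÷ 60 = 367 full seconds, remainder 20 frames.
367 s = 0 h 6 min 7 s.
Timecode: 00:06:07:20.

00:06:07:20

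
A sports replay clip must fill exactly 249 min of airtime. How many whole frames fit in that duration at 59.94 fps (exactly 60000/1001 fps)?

249 min = 14940 s.
Frames = 14940 × 60000/1001 = 896400000/1001 ≈ 895504.4955.
Complete frames: 895504.

895504 frames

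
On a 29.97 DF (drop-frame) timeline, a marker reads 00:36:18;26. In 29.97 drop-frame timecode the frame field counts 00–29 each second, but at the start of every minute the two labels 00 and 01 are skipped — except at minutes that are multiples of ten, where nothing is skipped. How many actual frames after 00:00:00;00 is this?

Complete 10-minute blocks: 3, each 17982 frames → 53946.
Remaining 6 whole minutes in the current block: 1800 + 5 × 1798 = 10790 frames.
Within the current minute: 18 × 30 + 26 − 2 = 564 (labels ;00/;01 skipped at this minute). Total = 53946 + 10790 + 564 = 65300.

65300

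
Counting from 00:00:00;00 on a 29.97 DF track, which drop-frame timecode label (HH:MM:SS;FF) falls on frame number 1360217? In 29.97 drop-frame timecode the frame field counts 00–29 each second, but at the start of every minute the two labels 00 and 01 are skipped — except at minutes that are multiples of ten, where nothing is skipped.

Ten DF minutes hold 17982 frames, so frame 1360217 lies in block 75 (frames 1348650–1366631) with 11567 frames into that block.
The block's first minute is 1800 frames and the rest 1798 each; 11567 frames reaches minute 6, so 75 × 18 + 6 × 2 = 1362 labels have been skipped so far.
Adding those back, label number 1360217 + 1362 = 1361579 at 30 labels/s is 45385 s + 29 f = 12 h 36 min 25 s frame 29, i.e. 12:36:25;29.

12:36:25;29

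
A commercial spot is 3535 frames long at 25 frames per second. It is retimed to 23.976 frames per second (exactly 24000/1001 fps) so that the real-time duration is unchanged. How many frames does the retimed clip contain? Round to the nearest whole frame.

Frames at target rate = 3535 × (24000/1001) / (25) = 484800/143 ≈ 3390.210.
Nearest whole frame: 3390.

3390 frames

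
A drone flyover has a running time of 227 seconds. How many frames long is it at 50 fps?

11350 frames

Frames = 227 × 50 = 11350.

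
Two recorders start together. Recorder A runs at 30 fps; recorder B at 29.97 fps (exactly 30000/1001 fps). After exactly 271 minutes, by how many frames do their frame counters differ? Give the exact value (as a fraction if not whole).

487800/1001 frames

271 min = 16260 s.
A emits 30 × 16260 = 487800 frames; B emits 30000/1001 × 16260 = 487800000/1001.
Difference = 487800/1001 frames (≈ 487.3127); B is behind A.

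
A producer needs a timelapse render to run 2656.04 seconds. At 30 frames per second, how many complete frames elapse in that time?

Frames = 2656.04 × 30 = 398406/5 ≈ 79681.2000.
Complete frames: 79681.

79681 frames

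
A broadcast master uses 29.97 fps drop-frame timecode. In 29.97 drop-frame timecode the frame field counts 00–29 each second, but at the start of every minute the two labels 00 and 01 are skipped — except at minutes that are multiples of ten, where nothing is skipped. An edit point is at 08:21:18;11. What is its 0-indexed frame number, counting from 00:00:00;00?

As if non-drop at 30 labels/s: (8 × 3600 + 21 × 60 + 18) × 30 + 11 = 902351.
Minute boundaries passed: 501; those not divisible by 10: 501 − 50 = 451; dropped labels = 2 × 451 = 902.
Actual frame index = 902351 − 902 = 901449.

901449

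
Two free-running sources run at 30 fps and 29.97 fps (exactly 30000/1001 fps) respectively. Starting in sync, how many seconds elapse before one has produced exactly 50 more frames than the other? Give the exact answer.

5005/3 seconds

The gap grows by |30000/1001 − 30| = 30/1001 frames per second.
Time for a 50-frame gap: 50 ÷ (30/1001) = 5005/3 s.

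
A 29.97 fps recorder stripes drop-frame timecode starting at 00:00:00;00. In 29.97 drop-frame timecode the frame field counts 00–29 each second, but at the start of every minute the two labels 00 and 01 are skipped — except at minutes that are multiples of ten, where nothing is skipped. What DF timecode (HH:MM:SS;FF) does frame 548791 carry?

Ten DF minutes hold 17982 frames, so frame 548791 lies in block 30 (frames 539460–557441) with 9331 frames into that block.
The block's first minute is 1800 frames and the rest 1798 each; 9331 frames reaches minute 5, so 30 × 18 + 5 × 2 = 550 labels have been skipped so far.
Adding those back, label number 548791 + 550 = 549341 at 30 labels/s is 18311 s + 11 f = 5 h 5 min 11 s frame 11, i.e. 05:05:11;11.

05:05:11;11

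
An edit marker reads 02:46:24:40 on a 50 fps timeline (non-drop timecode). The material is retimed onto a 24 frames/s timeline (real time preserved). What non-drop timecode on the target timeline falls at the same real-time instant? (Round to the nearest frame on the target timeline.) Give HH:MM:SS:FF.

Source frame index: (2×3600 + 46×60 + 24) × 50 + 40 = 499240.
Real time: 499240 / (50) = 49924/5 s.
Target frame: (49924/5) × (24) = 1198176/5 ≈ 239635.200 → 239635.
At 24 labels/s: frame 239635 → 02:46:24:19.

02:46:24:19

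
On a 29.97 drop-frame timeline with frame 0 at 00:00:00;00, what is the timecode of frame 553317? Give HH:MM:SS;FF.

05:07:42;11

Ten DF minutes hold 17982 frames, so frame 553317 lies in block 30 (frames 539460–557441) with 13857 frames into that block.
The block's first minute is 1800 frames and the rest 1798 each; 13857 frames reaches minute 7, so 30 × 18 + 7 × 2 = 554 labels have been skipped so far.
Adding those back, label number 553317 + 554 = 553871 at 30 labels/s is 18462 s + 11 f = 5 h 7 min 42 s frame 11, i.e. 05:07:42;11.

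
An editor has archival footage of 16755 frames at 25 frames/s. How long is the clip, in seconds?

Running time = 16755 / (25) = 670.2 s.

670.2 seconds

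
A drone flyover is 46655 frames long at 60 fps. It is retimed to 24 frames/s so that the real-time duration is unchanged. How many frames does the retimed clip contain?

18662 frames

Target frames = source frames × (target rate / source rate) = 46655 × (24)/(60) = 46655 × 2/5 = 18662.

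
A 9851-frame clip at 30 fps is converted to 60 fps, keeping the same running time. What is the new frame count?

Target frames = source frames × (target rate / source rate) = 9851 × (60)/(30) = 9851 × 2 = 19702.

19702 frames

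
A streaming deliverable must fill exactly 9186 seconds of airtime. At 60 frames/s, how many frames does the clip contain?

551160 frames

Frames = 9186 × 60 = 551160.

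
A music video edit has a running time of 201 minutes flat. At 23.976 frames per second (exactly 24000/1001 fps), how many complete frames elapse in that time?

201 min = 12060 s.
Frames = 12060 × 24000/1001 = 289440000/1001 ≈ 289150.8492.
Complete frames: 289150.

289150 frames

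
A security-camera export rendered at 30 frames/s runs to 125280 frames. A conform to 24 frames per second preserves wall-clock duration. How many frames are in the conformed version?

Target frames = source frames × (target rate / source rate) = 125280 × (24)/(30) = 125280 × 4/5 = 100224.

100224 frames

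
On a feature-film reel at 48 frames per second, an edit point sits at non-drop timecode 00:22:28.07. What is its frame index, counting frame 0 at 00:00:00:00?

Total seconds to the label: (0 × 3600 + 22 × 60 + 28) = 1348.
Frame index = 1348 × 48 + 7 = 64711.

64711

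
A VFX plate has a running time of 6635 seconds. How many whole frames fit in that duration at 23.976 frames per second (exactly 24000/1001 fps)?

159080 frames

Frames = 6635 × 24000/1001 = 159240000/1001 ≈ 159080.9191.
Complete frames: 159080.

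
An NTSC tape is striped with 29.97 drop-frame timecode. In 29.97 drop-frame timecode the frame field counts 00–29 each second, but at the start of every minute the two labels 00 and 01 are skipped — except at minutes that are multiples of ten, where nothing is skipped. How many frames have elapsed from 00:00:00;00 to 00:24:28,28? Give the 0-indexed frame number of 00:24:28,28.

Complete 10-minute blocks: 2, each 17982 frames → 35964.
Remaining 4 whole minutes in the current block: 1800 + 3 × 1798 = 7194 frames.
Within the current minute: 28 × 30 + 28 − 2 = 866 (labels ;00/;01 skipped at this minute). Total = 35964 + 7194 + 866 = 44024.

44024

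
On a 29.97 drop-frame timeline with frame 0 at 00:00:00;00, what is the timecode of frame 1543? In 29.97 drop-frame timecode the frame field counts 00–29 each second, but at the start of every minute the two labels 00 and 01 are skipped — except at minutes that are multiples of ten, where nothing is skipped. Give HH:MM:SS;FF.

Each 10-minute DF block holds 10 × 60 × 30 − 9 × 2 = 17982 frames. 1543 ÷ 17982 → 0 full blocks, remainder 1543.
Within the partial block the first minute is 1800 frames and each further minute 1798, so 0 further minute boundaries passed. Total skipped labels = 18 × 0 + 2 × 0 = 0.
Non-drop label index = 1543 + 0 = 1543; at 30 labels/s that is 00:00:51:13, i.e. DF 00:00:51;13.

00:00:51;13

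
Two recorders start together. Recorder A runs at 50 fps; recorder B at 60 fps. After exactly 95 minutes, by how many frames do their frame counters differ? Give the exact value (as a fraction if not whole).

57000 frames

95 min = 5700 s.
A emits 50 × 5700 = 285000 frames; B emits 60 × 5700 = 342000.
Difference = 57000 frames; B is ahead of A.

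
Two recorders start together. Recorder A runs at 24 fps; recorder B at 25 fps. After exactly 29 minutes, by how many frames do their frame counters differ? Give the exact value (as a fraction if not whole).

29 min = 1740 s.
A emits 24 × 1740 = 41760 frames; B emits 25 × 1740 = 43500.
Difference = 1740 frames; B is ahead of A.

1740 frames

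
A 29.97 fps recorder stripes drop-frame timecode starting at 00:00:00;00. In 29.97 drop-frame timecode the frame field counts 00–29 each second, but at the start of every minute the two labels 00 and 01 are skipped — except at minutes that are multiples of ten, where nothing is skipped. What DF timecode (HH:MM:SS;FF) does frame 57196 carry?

00:31:48;12

Ten DF minutes hold 17982 frames, so frame 57196 lies in block 3 (frames 53946–71927) with 3250 frames into that block.
The block's first minute is 1800 frames and the rest 1798 each; 3250 frames reaches minute 1, so 3 × 18 + 1 × 2 = 56 labels have been skipped so far.
Adding those back, label number 57196 + 56 = 57252 at 30 labels/s is 1908 s + 12 f = 0 h 31 min 48 s frame 12, i.e. 00:31:48;12.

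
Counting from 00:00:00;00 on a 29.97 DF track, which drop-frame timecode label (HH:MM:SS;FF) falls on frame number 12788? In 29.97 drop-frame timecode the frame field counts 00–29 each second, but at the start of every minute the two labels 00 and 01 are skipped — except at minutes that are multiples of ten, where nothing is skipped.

Ten DF minutes hold 17982 frames, so frame 12788 lies in block 0 (frames 0–17981) with 12788 frames into that block.
The block's first minute is 1800 frames and the rest 1798 each; 12788 frames reaches minute 7, so 0 × 18 + 7 × 2 = 14 labels have been skipped so far.
Adding those back, label number 12788 + 14 = 12802 at 30 labels/s is 426 s + 22 f = 0 h 7 min 6 s frame 22, i.e. 00:07:06;22.

00:07:06;22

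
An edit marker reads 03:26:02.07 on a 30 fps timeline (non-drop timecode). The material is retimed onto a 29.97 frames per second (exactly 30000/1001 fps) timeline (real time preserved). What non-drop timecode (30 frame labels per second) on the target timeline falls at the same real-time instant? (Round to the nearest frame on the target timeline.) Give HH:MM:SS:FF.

03:25:49:27

Source frame index: (3×3600 + 26×60 + 2) × 30 + 7 = 370867.
Real time: 370867 / (30) = 370867/30 s.
Target frame: (370867/30) × (30000/1001) = 52981000/143 ≈ 370496.503 → 370497.
At 30 labels/s: frame 370497 → 03:25:49:27.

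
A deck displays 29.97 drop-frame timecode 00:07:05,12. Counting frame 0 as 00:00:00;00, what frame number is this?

Complete 10-minute blocks: 0, each 17982 frames → 0.
Remaining 7 whole minutes in the current block: 1800 + 6 × 1798 = 12588 frames.
Within the current minute: 5 × 30 + 12 − 2 = 160 (labels ;00/;01 skipped at this minute). Total = 0 + 12588 + 160 = 12748.

12748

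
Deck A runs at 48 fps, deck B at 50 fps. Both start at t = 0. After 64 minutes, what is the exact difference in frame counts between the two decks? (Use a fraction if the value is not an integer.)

7680 frames

64 min = 3840 s.
A emits 48 × 3840 = 184320 frames; B emits 50 × 3840 = 192000.
Difference = 7680 frames; B is ahead of A.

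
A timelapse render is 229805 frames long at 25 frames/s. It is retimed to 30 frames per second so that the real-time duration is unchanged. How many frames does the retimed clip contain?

Target frames = source frames × (target rate / source rate) = 229805 × (30)/(25) = 229805 × 6/5 = 275766.

275766 frames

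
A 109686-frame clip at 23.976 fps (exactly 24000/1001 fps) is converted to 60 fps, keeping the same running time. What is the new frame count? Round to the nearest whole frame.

Frames at target rate = 109686 × (60) / (24000/1001) = 54897843/200 ≈ 274489.215.
Nearest whole frame: 274489.

274489 frames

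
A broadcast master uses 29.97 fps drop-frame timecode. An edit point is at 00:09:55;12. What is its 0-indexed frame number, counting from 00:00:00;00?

17844

Complete 10-minute blocks: 0, each 17982 frames → 0.
Remaining 9 whole minutes in the current block: 1800 + 8 × 1798 = 16184 frames.
Within the current minute: 55 × 30 + 12 − 2 = 1660 (labels ;00/;01 skipped at this minute). Total = 0 + 16184 + 1660 = 17844.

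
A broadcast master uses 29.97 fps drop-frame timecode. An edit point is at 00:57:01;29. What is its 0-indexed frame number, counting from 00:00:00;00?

As if non-drop at 30 labels/s: (0 × 3600 + 57 × 60 + 1) × 30 + 29 = 102659.
Minute boundaries passed: 57; those not divisible by 10: 57 − 5 = 52; dropped labels = 2 × 52 = 104.
Actual frame index = 102659 − 104 = 102555.

102555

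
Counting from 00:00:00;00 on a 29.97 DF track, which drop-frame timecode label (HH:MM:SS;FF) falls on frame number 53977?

Ten DF minutes hold 17982 frames, so frame 53977 lies in block 3 (frames 53946–71927) with 31 frames into that block.
The block's first minute is 1800 frames and the rest 1798 each; 31 frames reaches minute 0, so 3 × 18 + 0 × 2 = 54 labels have been skipped so far.
Adding those back, label number 53977 + 54 = 54031 at 30 labels/s is 1801 s + 1 f = 0 h 30 min 1 s frame 1, i.e. 00:30:01;01.

00:30:01;01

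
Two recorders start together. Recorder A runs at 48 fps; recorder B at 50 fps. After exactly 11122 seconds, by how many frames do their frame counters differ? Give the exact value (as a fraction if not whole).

22244 frames

A emits 48 × 11122 = 533856 frames; B emits 50 × 11122 = 556100.
Difference = 22244 frames; B is ahead of A.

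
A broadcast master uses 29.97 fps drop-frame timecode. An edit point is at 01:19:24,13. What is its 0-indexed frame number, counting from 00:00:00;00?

142789

As if non-drop at 30 labels/s: (1 × 3600 + 19 × 60 + 24) × 30 + 13 = 142933.
Minute boundaries passed: 79; those not divisible by 10: 79 − 7 = 72; dropped labels = 2 × 72 = 144.
Actual frame index = 142933 − 144 = 142789.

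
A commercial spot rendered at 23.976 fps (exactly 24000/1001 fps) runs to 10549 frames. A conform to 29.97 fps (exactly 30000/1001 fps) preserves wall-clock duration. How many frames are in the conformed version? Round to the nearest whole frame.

13186 frames

Frames at target rate = 10549 × (30000/1001) / (24000/1001) = 52745/4 ≈ 13186.250.
Nearest whole frame: 13186.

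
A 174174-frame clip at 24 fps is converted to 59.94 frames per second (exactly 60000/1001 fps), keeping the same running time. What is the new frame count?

435000 frames

Target frames = source frames × (target rate / source rate) = 174174 × (60000/1001)/(24) = 174174 × 2500/1001 = 435000.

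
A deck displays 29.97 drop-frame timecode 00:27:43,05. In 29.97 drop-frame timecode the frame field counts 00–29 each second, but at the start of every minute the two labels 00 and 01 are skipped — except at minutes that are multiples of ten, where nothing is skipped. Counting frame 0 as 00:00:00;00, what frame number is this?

49845

Complete 10-minute blocks: 2, each 17982 frames → 35964.
Remaining 7 whole minutes in the current block: 1800 + 6 × 1798 = 12588 frames.
Within the current minute: 43 × 30 + 5 − 2 = 1293 (labels ;00/;01 skipped at this minute). Total = 35964 + 12588 + 1293 = 49845.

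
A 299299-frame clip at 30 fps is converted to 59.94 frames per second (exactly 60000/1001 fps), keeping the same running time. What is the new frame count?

598000 frames

Target frames = source frames × (target rate / source rate) = 299299 × (60000/1001)/(30) = 299299 × 2000/1001 = 598000.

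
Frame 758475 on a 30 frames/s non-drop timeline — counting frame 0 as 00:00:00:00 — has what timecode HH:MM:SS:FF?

758475 ÷ 30 = 25282 full seconds, remainder 15 frames.
25282 s = 7 h 1 min 22 s.
Timecode: 07:01:22:15.

07:01:22:15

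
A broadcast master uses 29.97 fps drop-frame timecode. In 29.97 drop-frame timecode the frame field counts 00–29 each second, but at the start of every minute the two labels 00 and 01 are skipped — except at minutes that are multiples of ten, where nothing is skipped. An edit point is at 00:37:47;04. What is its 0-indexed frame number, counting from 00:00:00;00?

67946

As if non-drop at 30 labels/s: (0 × 3600 + 37 × 60 + 47) × 30 + 4 = 68014.
Minute boundaries passed: 37; those not divisible by 10: 37 − 3 = 34; dropped labels = 2 × 34 = 68.
Actual frame index = 68014 − 68 = 67946.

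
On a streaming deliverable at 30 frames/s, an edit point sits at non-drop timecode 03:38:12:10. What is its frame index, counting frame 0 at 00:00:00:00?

frame 392770

Total seconds to the label: (3 × 3600 + 38 × 60 + 12) = 13092.
Frame index = 13092 × 30 + 10 = 392770.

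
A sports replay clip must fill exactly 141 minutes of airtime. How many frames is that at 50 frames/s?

141 min = 8460 s.
Frames = 8460 × 50 = 423000.

423000 frames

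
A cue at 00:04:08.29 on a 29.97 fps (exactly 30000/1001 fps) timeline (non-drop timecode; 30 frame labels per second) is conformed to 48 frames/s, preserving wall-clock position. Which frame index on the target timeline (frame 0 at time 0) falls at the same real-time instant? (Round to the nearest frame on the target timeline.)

Source frame index: (0×3600 + 4×60 + 8) × 30 + 29 = 7469.
Real time: 7469 / (30000/1001) = 7476469/30000 s.
Target frame: (7476469/30000) × (48) = 7476469/625 ≈ 11962.350 → 11962.

frame 11962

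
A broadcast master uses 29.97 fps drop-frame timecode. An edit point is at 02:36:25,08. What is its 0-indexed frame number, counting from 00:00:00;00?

As if non-drop at 30 labels/s: (2 × 3600 + 36 × 60 + 25) × 30 + 8 = 281558.
Minute boundaries passed: 156; those not divisible by 10: 156 − 15 = 141; dropped labels = 2 × 141 = 282.
Actual frame index = 281558 − 282 = 281276.

281276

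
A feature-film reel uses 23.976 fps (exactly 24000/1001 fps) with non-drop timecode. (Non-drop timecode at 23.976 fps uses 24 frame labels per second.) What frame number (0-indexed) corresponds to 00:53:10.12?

Total seconds to the label: (0 × 3600 + 53 × 60 + 10) = 3190.
Frame index = 3190 × 24 + 12 = 76572.

76572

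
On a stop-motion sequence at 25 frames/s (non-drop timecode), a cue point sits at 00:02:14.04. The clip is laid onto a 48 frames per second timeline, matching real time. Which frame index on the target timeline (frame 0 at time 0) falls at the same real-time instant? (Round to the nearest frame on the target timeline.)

frame 6440

Source frame index: (0×3600 + 2×60 + 14) × 25 + 4 = 3354.
Real time: 3354 / (25) = 3354/25 s.
Target frame: (3354/25) × (48) = 160992/25 ≈ 6439.680 → 6440.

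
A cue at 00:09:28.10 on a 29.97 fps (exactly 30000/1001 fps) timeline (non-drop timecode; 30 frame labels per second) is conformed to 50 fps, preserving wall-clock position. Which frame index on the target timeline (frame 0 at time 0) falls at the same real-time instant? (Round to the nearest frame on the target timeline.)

Source frame index: (0×3600 + 9×60 + 28) × 30 + 10 = 17050.
Real time: 17050 / (30000/1001) = 341341/600 s.
Target frame: (341341/600) × (50) = 341341/12 ≈ 28445.083 → 28445.

frame 28445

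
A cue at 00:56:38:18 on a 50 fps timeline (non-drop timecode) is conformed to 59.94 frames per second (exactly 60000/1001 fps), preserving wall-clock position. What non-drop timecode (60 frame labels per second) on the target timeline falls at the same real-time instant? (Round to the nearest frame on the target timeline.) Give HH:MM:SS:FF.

Source frame index: (0×3600 + 56×60 + 38) × 50 + 18 = 169918.
Real time: 169918 / (50) = 84959/25 s.
Target frame: (84959/25) × (60000/1001) = 29128800/143 ≈ 203697.902 → 203698.
At 60 labels/s: frame 203698 → 00:56:34:58.

00:56:34:58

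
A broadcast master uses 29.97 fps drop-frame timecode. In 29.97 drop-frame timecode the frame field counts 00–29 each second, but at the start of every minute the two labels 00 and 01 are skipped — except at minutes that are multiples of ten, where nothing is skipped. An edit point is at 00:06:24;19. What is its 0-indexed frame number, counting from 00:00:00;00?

11527

As if non-drop at 30 labels/s: (0 × 3600 + 6 × 60 + 24) × 30 + 19 = 11539.
Minute boundaries passed: 6; those not divisible by 10: 6 − 0 = 6; dropped labels = 2 × 6 = 12.
Actual frame index = 11539 − 12 = 11527.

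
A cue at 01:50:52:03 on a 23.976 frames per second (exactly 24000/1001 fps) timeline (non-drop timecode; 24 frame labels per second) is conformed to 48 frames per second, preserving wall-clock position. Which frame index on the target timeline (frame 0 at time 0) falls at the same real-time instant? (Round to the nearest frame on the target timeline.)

frame 319621

Source frame index: (1×3600 + 50×60 + 52) × 24 + 3 = 159651.
Real time: 159651 / (24000/1001) = 53270217/8000 s.
Target frame: (53270217/8000) × (48) = 159810651/500 ≈ 319621.302 → 319621.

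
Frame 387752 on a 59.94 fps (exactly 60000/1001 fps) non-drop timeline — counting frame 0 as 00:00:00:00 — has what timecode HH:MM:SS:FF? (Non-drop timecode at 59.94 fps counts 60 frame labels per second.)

387752 ÷ 60 = 6462 full seconds, remainder 32 frames.
6462 s = 1 h 47 min 42 s.
Timecode: 01:47:42:32.

01:47:42:32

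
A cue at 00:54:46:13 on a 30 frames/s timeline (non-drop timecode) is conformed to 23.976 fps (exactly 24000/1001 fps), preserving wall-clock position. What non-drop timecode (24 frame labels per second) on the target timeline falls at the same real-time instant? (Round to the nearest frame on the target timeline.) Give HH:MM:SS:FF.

Source frame index: (0×3600 + 54×60 + 46) × 30 + 13 = 98593.
Real time: 98593 / (30) = 98593/30 s.
Target frame: (98593/30) × (24000/1001) = 7170400/91 ≈ 78795.604 → 78796.
At 24 labels/s: frame 78796 → 00:54:43:04.

00:54:43:04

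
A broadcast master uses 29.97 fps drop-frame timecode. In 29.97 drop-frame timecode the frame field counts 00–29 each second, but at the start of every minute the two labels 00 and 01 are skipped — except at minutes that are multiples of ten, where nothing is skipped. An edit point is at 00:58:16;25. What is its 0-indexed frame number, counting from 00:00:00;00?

104799

As if non-drop at 30 labels/s: (0 × 3600 + 58 × 60 + 16) × 30 + 25 = 104905.
Minute boundaries passed: 58; those not divisible by 10: 58 − 5 = 53; dropped labels = 2 × 53 = 106.
Actual frame index = 104905 − 106 = 104799.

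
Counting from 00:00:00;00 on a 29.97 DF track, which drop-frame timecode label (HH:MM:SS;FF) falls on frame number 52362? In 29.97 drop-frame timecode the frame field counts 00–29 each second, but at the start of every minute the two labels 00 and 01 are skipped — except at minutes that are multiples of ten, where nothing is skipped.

00:29:07;06

Each 10-minute DF block holds 10 × 60 × 30 − 9 × 2 = 17982 frames. 52362 ÷ 17982 → 2 full blocks, remainder 16398.
Within the partial block the first minute is 1800 frames and each further minute 1798, so 9 further minute boundaries passed. Total skipped labels = 18 × 2 + 2 × 9 = 54.
Non-drop label index = 52362 + 54 = 52416; at 30 labels/s that is 00:29:07:06, i.e. DF 00:29:07;06.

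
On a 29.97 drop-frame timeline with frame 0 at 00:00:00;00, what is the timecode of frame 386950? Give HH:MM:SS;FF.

03:35:11;08

Each 10-minute DF block holds 10 × 60 × 30 − 9 × 2 = 17982 frames. 386950 ÷ 17982 → 21 full blocks, remainder 9328.
Within the partial block the first minute is 1800 frames and each further minute 1798, so 5 further minute boundaries passed. Total skipped labels = 18 × 21 + 2 × 5 = 388.
Non-drop label index = 386950 + 388 = 387338; at 30 labels/s that is 03:35:11:08, i.e. DF 03:35:11;08.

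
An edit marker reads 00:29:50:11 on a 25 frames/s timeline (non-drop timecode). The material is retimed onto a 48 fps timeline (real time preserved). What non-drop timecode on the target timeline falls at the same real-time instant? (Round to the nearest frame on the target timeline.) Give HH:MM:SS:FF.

Source frame index: (0×3600 + 29×60 + 50) × 25 + 11 = 44761.
Real time: 44761 / (25) = 44761/25 s.
Target frame: (44761/25) × (48) = 2148528/25 ≈ 85941.120 → 85941.
At 48 labels/s: frame 85941 → 00:29:50:21.

00:29:50:21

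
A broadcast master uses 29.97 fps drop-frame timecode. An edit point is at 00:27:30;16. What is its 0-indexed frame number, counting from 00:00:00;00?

Complete 10-minute blocks: 2, each 17982 frames → 35964.
Remaining 7 whole minutes in the current block: 1800 + 6 × 1798 = 12588 frames.
Within the current minute: 30 × 30 + 16 − 2 = 914 (labels ;00/;01 skipped at this minute). Total = 35964 + 12588 + 914 = 49466.

49466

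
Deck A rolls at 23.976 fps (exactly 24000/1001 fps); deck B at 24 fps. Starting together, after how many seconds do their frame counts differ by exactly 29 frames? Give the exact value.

29029/24 seconds

The gap grows by |24 − 24000/1001| = 24/1001 frames per second.
Time for a 29-frame gap: 29 ÷ (24/1001) = 29029/24 s.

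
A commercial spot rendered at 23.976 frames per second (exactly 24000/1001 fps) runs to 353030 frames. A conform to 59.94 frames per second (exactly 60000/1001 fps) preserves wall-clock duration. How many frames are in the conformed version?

882575 frames

Target frames = source frames × (target rate / source rate) = 353030 × (60000/1001)/(24000/1001) = 353030 × 5/2 = 882575.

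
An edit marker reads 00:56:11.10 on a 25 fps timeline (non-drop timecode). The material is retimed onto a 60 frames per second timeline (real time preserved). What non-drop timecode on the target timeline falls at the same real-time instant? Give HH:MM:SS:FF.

00:56:11:24

Source frame index: (0×3600 + 56×60 + 11) × 25 + 10 = 84285.
Real time: 84285 / (25) = 16857/5 s.
Target frame: (16857/5) × (60) = 202284.
At 60 labels/s: frame 202284 → 00:56:11:24.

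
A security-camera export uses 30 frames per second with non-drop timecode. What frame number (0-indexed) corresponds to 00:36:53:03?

frame 66393

Total seconds to the label: (0 × 3600 + 36 × 60 + 53) = 2213.
Frame index = 2213 × 30 + 3 = 66393.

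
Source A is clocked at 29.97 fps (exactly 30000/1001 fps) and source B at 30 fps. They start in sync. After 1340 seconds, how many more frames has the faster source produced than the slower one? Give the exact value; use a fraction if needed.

40200/1001 frames

A emits 30000/1001 × 1340 = 40200000/1001 frames; B emits 30 × 1340 = 40200.
Difference = 40200/1001 frames (≈ 40.1598); B is ahead of A.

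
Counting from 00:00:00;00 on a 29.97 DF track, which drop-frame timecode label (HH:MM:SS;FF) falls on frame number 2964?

Ten DF minutes hold 17982 frames, so frame 2964 lies in block 0 (frames 0–17981) with 2964 frames into that block.
The block's first minute is 1800 frames and the rest 1798 each; 2964 frames reaches minute 1, so 0 × 18 + 1 × 2 = 2 labels have been skipped so far.
Adding those back, label number 2964 + 2 = 2966 at 30 labels/s is 98 s + 26 f = 0 h 1 min 38 s frame 26, i.e. 00:01:38;26.

00:01:38;26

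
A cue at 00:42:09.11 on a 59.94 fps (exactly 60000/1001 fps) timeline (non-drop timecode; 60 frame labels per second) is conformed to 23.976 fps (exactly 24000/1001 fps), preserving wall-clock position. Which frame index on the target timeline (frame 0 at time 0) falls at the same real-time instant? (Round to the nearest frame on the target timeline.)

frame 60700

Source frame index: (0×3600 + 42×60 + 9) × 60 + 11 = 151751.
Real time: 151751 / (60000/1001) = 151902751/60000 s.
Target frame: (151902751/60000) × (24000/1001) = 303502/5 ≈ 60700.400 → 60700.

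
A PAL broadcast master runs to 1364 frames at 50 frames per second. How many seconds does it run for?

27.28 seconds

Running time = 1364 / (50) = 27.28 s.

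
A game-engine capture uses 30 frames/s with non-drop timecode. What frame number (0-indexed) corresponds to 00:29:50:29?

53729

Total seconds to the label: (0 × 3600 + 29 × 60 + 50) = 1790.
Frame index = 1790 × 30 + 29 = 53729.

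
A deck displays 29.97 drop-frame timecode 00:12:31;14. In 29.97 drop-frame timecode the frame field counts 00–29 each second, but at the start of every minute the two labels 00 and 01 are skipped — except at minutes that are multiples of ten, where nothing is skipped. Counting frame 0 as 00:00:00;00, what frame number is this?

22522

Complete 10-minute blocks: 1, each 17982 frames → 17982.
Remaining 2 whole minutes in the current block: 1800 + 1 × 1798 = 3598 frames.
Within the current minute: 31 × 30 + 14 − 2 = 942 (labels ;00/;01 skipped at this minute). Total = 17982 + 3598 + 942 = 22522.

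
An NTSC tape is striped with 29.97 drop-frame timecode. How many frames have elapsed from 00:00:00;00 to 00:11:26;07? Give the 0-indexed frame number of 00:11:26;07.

20567

As if non-drop at 30 labels/s: (0 × 3600 + 11 × 60 + 26) × 30 + 7 = 20587.
Minute boundaries passed: 11; those not divisible by 10: 11 − 1 = 10; dropped labels = 2 × 10 = 20.
Actual frame index = 20587 − 20 = 20567.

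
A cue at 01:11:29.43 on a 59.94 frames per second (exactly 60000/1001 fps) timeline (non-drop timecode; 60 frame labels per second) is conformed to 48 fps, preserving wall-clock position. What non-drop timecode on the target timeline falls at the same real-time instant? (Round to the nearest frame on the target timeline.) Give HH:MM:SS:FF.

01:11:34:00

Source frame index: (1×3600 + 11×60 + 29) × 60 + 43 = 257383.
Real time: 257383 / (60000/1001) = 257640383/60000 s.
Target frame: (257640383/60000) × (48) = 257640383/1250 ≈ 206112.306 → 206112.
At 48 labels/s: frame 206112 → 01:11:34:00.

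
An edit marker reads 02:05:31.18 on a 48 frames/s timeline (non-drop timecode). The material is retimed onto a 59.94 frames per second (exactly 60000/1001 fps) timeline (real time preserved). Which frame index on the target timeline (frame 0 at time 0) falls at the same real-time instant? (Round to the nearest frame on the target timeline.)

frame 451431

Source frame index: (2×3600 + 5×60 + 31) × 48 + 18 = 361506.
Real time: 361506 / (48) = 60251/8 s.
Target frame: (60251/8) × (60000/1001) = 451882500/1001 ≈ 451431.069 → 451431.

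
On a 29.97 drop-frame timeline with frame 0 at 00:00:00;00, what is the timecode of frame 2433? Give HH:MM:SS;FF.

00:01:21;05

Ten DF minutes hold 17982 frames, so frame 2433 lies in block 0 (frames 0–17981) with 2433 frames into that block.
The block's first minute is 1800 frames and the rest 1798 each; 2433 frames reaches minute 1, so 0 × 18 + 1 × 2 = 2 labels have been skipped so far.
Adding those back, label number 2433 + 2 = 2435 at 30 labels/s is 81 s + 5 f = 0 h 1 min 21 s frame 5, i.e. 00:01:21;05.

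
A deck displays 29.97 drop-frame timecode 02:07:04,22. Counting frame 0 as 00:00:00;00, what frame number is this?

As if non-drop at 30 labels/s: (2 × 3600 + 7 × 60 + 4) × 30 + 22 = 228742.
Minute boundaries passed: 127; those not divisible by 10: 127 − 12 = 115; dropped labels = 2 × 115 = 230.
Actual frame index = 228742 − 230 = 228512.

228512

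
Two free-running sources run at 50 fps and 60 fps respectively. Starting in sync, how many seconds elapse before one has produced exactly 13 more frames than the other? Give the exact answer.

1.3 seconds

The gap grows by |60 − 50| = 10 frames per second.
Time for a 13-frame gap: 13 ÷ (10) = 1.3 s.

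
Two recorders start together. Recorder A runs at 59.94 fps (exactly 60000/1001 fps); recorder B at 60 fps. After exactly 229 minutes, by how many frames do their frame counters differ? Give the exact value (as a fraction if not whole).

229 min = 13740 s.
A emits 60000/1001 × 13740 = 824400000/1001 frames; B emits 60 × 13740 = 824400.
Difference = 824400/1001 frames (≈ 823.5764); B is ahead of A.

824400/1001 frames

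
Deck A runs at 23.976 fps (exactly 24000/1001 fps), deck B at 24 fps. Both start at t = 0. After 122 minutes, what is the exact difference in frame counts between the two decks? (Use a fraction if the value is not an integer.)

122 min = 7320 s.
A emits 24000/1001 × 7320 = 175680000/1001 frames; B emits 24 × 7320 = 175680.
Difference = 175680/1001 frames (≈ 175.5045); B is ahead of A.

175680/1001 frames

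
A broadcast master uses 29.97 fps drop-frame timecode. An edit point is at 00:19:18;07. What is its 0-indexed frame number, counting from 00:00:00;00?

34711

Complete 10-minute blocks: 1, each 17982 frames → 17982.
Remaining 9 whole minutes in the current block: 1800 + 8 × 1798 = 16184 frames.
Within the current minute: 18 × 30 + 7 − 2 = 545 (labels ;00/;01 skipped at this minute). Total = 17982 + 16184 + 545 = 34711.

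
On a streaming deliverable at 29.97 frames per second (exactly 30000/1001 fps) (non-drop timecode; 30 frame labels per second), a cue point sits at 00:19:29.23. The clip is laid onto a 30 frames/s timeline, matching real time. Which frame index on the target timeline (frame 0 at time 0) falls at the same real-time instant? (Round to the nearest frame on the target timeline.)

frame 35128

Source frame index: (0×3600 + 19×60 + 29) × 30 + 23 = 35093.
Real time: 35093 / (30000/1001) = 35128093/30000 s.
Target frame: (35128093/30000) × (30) = 35128093/1000 ≈ 35128.093 → 35128.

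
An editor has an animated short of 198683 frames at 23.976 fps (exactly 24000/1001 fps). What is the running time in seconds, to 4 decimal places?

Running time = 198683 × 1001/24000 = 198881683/24000 s ≈ 8286.7368 s.

8286.7368 seconds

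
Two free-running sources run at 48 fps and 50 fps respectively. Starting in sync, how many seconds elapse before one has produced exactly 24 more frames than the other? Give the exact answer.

The gap grows by |50 − 48| = 2 frames per second.
Time for a 24-frame gap: 24 ÷ (2) = 12 s.

12 seconds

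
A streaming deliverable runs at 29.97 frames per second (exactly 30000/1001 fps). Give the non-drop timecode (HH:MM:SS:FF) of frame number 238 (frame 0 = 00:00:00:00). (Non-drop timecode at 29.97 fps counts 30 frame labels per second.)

00:00:07:28

238 ÷ 30 = 7 full seconds, remainder 28 frames.
7 s = 0 h 0 min 7 s.
Timecode: 00:00:07:28.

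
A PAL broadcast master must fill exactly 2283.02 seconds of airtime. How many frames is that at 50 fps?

Frames = 2283.02 × 50 = 114151.

114151 frames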